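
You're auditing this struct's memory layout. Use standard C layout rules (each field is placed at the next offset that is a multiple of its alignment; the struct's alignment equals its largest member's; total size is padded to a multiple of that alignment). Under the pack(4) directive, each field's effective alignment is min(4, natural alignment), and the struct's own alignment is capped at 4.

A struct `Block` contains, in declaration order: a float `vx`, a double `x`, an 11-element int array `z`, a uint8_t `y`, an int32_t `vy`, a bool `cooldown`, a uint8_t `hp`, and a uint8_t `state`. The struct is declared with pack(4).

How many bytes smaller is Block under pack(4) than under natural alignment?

4

natural layout:
  vx at 0 (size 4, align 4) → ends 4
  pad 4 to align 8 for x
  x at 8 (size 8, align 8) → ends 16
  z at 16 (size 44, align 4) → ends 60
  y at 60 (size 1, align 1) → ends 61
  pad 3 to align 4 for vy
  vy at 64 (size 4, align 4) → ends 68
  cooldown at 68 (size 1, align 1) → ends 69
  hp at 69 (size 1, align 1) → ends 70
  state at 70 (size 1, align 1) → ends 71
  tail pad 1 to reach multiple of 8
  total 72 bytes, alignment 8
packed(4) layout:
  vx at 0 (size 4, align 4) → ends 4
  x at 4 (size 8, align 4) → ends 12
  z at 12 (size 44, align 4) → ends 56
  y at 56 (size 1, align 1) → ends 57
  pad 3 to align 4 for vy
  vy at 60 (size 4, align 4) → ends 64
  cooldown at 64 (size 1, align 1) → ends 65
  hp at 65 (size 1, align 1) → ends 66
  state at 66 (size 1, align 1) → ends 67
  tail pad 1 to reach multiple of 4
  total 68 bytes, alignment 4
72 − 68 = 4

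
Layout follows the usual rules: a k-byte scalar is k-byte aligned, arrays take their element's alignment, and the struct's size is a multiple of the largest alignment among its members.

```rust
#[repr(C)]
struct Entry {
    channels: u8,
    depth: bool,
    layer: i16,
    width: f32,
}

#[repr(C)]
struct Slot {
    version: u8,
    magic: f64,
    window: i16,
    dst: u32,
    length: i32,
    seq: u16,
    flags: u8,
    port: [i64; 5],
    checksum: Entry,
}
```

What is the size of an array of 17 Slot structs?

Entry: 0..1  channels  (1B, 1-aligned); 1..2  depth  (1B, 1-aligned); 2..4  layer  (2B, 2-aligned); 4..8  width  (4B, 4-aligned); sizeof = 8, alignof = 4
0..1  version  (1B, 1-aligned)
1..8  -- padding (7B)
8..16  magic  (8B, 8-aligned)
16..18  window  (2B, 2-aligned)
18..20  -- padding (2B)
20..24  dst  (4B, 4-aligned)
24..28  length  (4B, 4-aligned)
28..30  seq  (2B, 2-aligned)
30..31  flags  (1B, 1-aligned)
31..32  -- padding (1B)
32..72  port  (40B, 8-aligned)
72..80  checksum  (8B, 4-aligned)
sizeof = 80, alignof = 8
array of 17: 17 × 80 = 1360

1360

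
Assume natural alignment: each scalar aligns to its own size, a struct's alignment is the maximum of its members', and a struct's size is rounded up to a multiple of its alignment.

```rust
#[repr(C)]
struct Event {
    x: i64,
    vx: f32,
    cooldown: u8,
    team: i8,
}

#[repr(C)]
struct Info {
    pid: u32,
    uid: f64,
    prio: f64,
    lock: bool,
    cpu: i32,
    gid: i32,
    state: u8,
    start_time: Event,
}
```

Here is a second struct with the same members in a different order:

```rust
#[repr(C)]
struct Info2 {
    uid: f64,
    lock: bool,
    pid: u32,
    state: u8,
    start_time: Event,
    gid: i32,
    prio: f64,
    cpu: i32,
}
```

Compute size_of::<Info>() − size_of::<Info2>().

-8

Event: @0: x [8B, align 8] → 8; @8: vx [4B, align 4] → 12; @12: cooldown [1B, align 1] → 13; @13: team [1B, align 1] → 14; +2 tail pad (align 8); size 16, align 8
@0: pid [4B, align 4] → 4
+4 pad (align 8)
@8: uid [8B, align 8] → 16
@16: prio [8B, align 8] → 24
@24: lock [1B, align 1] → 25
+3 pad (align 4)
@28: cpu [4B, align 4] → 32
@32: gid [4B, align 4] → 36
@36: state [1B, align 1] → 37
+3 pad (align 8)
@40: start_time [16B, align 8] → 56
size 56, align 8
— Info2 —
@0: uid [8B, align 8] → 8
@8: lock [1B, align 1] → 9
+3 pad (align 4)
@12: pid [4B, align 4] → 16
@16: state [1B, align 1] → 17
+7 pad (align 8)
@24: start_time [16B, align 8] → 40
@40: gid [4B, align 4] → 44
+4 pad (align 8)
@48: prio [8B, align 8] → 56
@56: cpu [4B, align 4] → 60
+4 tail pad (align 8)
size 64, align 8
56 − 64 = -8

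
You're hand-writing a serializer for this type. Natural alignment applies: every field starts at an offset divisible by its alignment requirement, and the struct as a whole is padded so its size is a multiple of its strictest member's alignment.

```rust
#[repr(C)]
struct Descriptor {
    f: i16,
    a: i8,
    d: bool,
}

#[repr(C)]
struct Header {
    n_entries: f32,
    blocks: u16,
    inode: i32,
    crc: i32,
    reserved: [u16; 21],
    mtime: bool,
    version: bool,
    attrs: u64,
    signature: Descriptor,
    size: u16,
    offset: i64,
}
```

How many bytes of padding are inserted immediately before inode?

2

Descriptor: @0: f [2B, align 2] → 2; @2: a [1B, align 1] → 3; @3: d [1B, align 1] → 4; size 4, align 2
@0: n_entries [4B, align 4] → 4
@4: blocks [2B, align 2] → 6
+2 pad (align 4)
@8: inode [4B, align 4] → 12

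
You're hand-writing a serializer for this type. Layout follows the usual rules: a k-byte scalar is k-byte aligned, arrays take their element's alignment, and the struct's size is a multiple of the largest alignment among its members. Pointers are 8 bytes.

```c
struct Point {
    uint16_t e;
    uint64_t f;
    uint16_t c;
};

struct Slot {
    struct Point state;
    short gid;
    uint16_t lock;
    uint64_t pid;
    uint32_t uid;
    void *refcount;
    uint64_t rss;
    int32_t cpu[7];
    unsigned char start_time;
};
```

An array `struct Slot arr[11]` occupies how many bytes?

Point: @0: e [2B, align 2] → 2; +6 pad (align 8); @8: f [8B, align 8] → 16; @16: c [2B, align 2] → 18; +6 tail pad (align 8); size 24, align 8
@0: state [24B, align 8] → 24
@24: gid [2B, align 2] → 26
@26: lock [2B, align 2] → 28
+4 pad (align 8)
@32: pid [8B, align 8] → 40
@40: uid [4B, align 4] → 44
+4 pad (align 8)
@48: refcount [8B, align 8] → 56
@56: rss [8B, align 8] → 64
@64: cpu [28B, align 4] → 92
@92: start_time [1B, align 1] → 93
+3 tail pad (align 8)
size 96, align 8
array of 11: 11 × 96 = 1056

1056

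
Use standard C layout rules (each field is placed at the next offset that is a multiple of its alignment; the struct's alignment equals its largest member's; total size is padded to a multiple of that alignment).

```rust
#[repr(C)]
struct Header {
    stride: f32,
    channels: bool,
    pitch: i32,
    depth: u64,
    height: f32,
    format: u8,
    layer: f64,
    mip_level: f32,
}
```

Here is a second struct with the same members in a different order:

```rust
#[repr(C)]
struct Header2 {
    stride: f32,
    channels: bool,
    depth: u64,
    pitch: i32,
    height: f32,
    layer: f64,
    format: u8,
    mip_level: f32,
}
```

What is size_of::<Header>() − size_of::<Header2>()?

stride at 0 (size 4, align 4) → ends 4
channels at 4 (size 1, align 1) → ends 5
pad 3 to align 4 for pitch
pitch at 8 (size 4, align 4) → ends 12
pad 4 to align 8 for depth
depth at 16 (size 8, align 8) → ends 24
height at 24 (size 4, align 4) → ends 28
format at 28 (size 1, align 1) → ends 29
pad 3 to align 8 for layer
layer at 32 (size 8, align 8) → ends 40
mip_level at 40 (size 4, align 4) → ends 44
tail pad 4 to reach multiple of 8
total 48 bytes, alignment 8
— Header2 —
stride at 0 (size 4, align 4) → ends 4
channels at 4 (size 1, align 1) → ends 5
pad 3 to align 8 for depth
depth at 8 (size 8, align 8) → ends 16
pitch at 16 (size 4, align 4) → ends 20
height at 20 (size 4, align 4) → ends 24
layer at 24 (size 8, align 8) → ends 32
format at 32 (size 1, align 1) → ends 33
pad 3 to align 4 for mip_level
mip_level at 36 (size 4, align 4) → ends 40
total 40 bytes, alignment 8
48 − 40 = 8

8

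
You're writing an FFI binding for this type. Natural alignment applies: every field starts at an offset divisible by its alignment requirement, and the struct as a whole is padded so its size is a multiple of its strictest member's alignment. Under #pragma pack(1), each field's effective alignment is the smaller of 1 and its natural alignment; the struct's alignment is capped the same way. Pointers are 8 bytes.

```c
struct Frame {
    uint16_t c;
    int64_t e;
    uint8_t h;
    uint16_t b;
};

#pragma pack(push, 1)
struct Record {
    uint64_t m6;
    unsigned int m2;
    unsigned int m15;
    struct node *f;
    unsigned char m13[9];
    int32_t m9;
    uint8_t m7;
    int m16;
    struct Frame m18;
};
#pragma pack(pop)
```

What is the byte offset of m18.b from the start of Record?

60

Frame: 0..2  c  (2B, 2-aligned); 2..8  -- padding (6B); 8..16  e  (8B, 8-aligned); 16..17  h  (1B, 1-aligned); 17..18  -- padding (1B); 18..20  b  (2B, 2-aligned); 20..24  -- tail padding (4B); sizeof = 24, alignof = 8
0..8  m6  (8B, 1-aligned)
8..12  m2  (4B, 1-aligned)
12..16  m15  (4B, 1-aligned)
16..24  f  (8B, 1-aligned)
24..33  m13  (9B, 1-aligned)
33..37  m9  (4B, 1-aligned)
37..38  m7  (1B, 1-aligned)
38..42  m16  (4B, 1-aligned)
42..66  m18  (24B, 1-aligned)
within Frame: b at 18
42 + 18 = 60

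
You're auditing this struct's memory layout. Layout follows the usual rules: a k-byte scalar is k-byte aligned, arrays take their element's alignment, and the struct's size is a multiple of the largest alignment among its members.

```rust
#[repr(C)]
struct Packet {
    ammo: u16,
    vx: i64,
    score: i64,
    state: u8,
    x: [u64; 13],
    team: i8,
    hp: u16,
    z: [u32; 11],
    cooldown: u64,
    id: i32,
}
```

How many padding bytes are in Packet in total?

18

0..2  ammo  (2B, 2-aligned)
2..8  -- padding (6B)
8..16  vx  (8B, 8-aligned)
16..24  score  (8B, 8-aligned)
24..25  state  (1B, 1-aligned)
25..32  -- padding (7B)
32..136  x  (104B, 8-aligned)
136..137  team  (1B, 1-aligned)
137..138  -- padding (1B)
138..140  hp  (2B, 2-aligned)
140..184  z  (44B, 4-aligned)
184..192  cooldown  (8B, 8-aligned)
192..196  id  (4B, 4-aligned)
196..200  -- tail padding (4B)
sizeof = 200, alignof = 8
data bytes 182, size 200 → padding 18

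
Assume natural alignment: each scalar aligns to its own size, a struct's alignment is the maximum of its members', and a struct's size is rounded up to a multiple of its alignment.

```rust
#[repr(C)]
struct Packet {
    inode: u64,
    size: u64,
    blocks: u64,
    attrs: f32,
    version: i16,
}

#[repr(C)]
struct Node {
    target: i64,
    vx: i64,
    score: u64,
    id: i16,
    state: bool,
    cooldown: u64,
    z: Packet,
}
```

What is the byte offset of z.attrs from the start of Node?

64

Packet: 0..8  inode  (8B, 8-aligned); 8..16  size  (8B, 8-aligned); 16..24  blocks  (8B, 8-aligned); 24..28  attrs  (4B, 4-aligned); 28..30  version  (2B, 2-aligned); 30..32  -- tail padding (2B); sizeof = 32, alignof = 8
0..8  target  (8B, 8-aligned)
8..16  vx  (8B, 8-aligned)
16..24  score  (8B, 8-aligned)
24..26  id  (2B, 2-aligned)
26..27  state  (1B, 1-aligned)
27..32  -- padding (5B)
32..40  cooldown  (8B, 8-aligned)
40..72  z  (32B, 8-aligned)
within Packet: attrs at 24
40 + 24 = 64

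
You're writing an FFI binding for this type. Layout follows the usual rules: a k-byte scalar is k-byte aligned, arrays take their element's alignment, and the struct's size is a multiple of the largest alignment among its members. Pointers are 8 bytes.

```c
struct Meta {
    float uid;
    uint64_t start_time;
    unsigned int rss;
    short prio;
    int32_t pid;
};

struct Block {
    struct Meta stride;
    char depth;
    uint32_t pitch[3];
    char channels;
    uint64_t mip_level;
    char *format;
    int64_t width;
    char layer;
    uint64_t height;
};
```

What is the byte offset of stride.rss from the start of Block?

16

Meta: @0: uid [4B, align 4] → 4; +4 pad (align 8); @8: start_time [8B, align 8] → 16; @16: rss [4B, align 4] → 20; @20: prio [2B, align 2] → 22; +2 pad (align 4); @24: pid [4B, align 4] → 28; +4 tail pad (align 8); size 32, align 8
@0: stride [32B, align 8] → 32
within Meta: rss at 16
0 + 16 = 16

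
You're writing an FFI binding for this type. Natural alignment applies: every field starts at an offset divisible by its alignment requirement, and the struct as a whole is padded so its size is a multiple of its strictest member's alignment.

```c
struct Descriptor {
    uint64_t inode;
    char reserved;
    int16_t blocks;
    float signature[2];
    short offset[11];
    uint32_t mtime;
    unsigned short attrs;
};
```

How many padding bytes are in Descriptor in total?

@0: inode [8B, align 8] → 8
@8: reserved [1B, align 1] → 9
+1 pad (align 2)
@10: blocks [2B, align 2] → 12
@12: signature [8B, align 4] → 20
@20: offset [22B, align 2] → 42
+2 pad (align 4)
@44: mtime [4B, align 4] → 48
@48: attrs [2B, align 2] → 50
+6 tail pad (align 8)
size 56, align 8
data bytes 47, size 56 → padding 9

9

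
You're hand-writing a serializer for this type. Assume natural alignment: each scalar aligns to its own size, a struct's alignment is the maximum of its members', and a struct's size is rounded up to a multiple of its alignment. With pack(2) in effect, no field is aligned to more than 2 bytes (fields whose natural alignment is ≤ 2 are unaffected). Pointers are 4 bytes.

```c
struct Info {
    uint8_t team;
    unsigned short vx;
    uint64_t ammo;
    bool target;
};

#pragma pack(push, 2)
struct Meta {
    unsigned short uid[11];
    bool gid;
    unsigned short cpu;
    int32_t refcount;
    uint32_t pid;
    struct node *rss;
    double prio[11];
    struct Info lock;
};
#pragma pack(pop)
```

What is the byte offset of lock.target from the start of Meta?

Info: @0: team [1B, align 1] → 1; +1 pad (align 2); @2: vx [2B, align 2] → 4; +4 pad (align 8); @8: ammo [8B, align 8] → 16; @16: target [1B, align 1] → 17; +7 tail pad (align 8); size 24, align 8
@0: uid [22B, align 2] → 22
@22: gid [1B, align 1] → 23
+1 pad (align 2)
@24: cpu [2B, align 2] → 26
@26: refcount [4B, align 2] → 30
@30: pid [4B, align 2] → 34
@34: rss [4B, align 2] → 38
@38: prio [88B, align 2] → 126
@126: lock [24B, align 2] → 150
within Info: target at 16
126 + 16 = 142

142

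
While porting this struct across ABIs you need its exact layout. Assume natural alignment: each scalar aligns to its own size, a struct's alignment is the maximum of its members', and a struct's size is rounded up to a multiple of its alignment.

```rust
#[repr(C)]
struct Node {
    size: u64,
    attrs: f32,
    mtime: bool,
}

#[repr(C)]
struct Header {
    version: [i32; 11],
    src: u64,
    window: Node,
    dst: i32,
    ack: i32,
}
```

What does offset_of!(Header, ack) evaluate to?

76

Node: size at 0 (size 8, align 8) → ends 8; attrs at 8 (size 4, align 4) → ends 12; mtime at 12 (size 1, align 1) → ends 13; tail pad 3 to reach multiple of 8; total 16 bytes, alignment 8
version at 0 (size 44, align 4) → ends 44
pad 4 to align 8 for src
src at 48 (size 8, align 8) → ends 56
window at 56 (size 16, align 8) → ends 72
dst at 72 (size 4, align 4) → ends 76
ack at 76 (size 4, align 4) → ends 80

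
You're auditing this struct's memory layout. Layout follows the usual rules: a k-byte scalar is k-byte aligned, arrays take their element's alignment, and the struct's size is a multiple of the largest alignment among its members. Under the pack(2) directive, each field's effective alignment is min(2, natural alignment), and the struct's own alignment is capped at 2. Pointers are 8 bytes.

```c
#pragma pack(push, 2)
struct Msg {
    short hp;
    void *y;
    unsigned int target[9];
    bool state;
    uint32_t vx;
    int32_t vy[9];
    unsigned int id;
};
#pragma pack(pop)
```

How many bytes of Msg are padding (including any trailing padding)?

@0: hp [2B, align 2] → 2
@2: y [8B, align 2] → 10
@10: target [36B, align 2] → 46
@46: state [1B, align 1] → 47
+1 pad (align 2)
@48: vx [4B, align 2] → 52
@52: vy [36B, align 2] → 88
@88: id [4B, align 2] → 92
size 92, align 2
data bytes 91, size 92 → padding 1

1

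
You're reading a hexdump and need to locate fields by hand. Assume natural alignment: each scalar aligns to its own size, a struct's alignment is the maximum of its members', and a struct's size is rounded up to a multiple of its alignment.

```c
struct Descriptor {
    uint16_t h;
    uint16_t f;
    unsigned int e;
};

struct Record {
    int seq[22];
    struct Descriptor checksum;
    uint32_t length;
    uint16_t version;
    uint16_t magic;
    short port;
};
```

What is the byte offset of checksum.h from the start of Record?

88

Descriptor: @0: h [2B, align 2] → 2; @2: f [2B, align 2] → 4; @4: e [4B, align 4] → 8; size 8, align 4
@0: seq [88B, align 4] → 88
@88: checksum [8B, align 4] → 96
within Descriptor: h at 0
88 + 0 = 88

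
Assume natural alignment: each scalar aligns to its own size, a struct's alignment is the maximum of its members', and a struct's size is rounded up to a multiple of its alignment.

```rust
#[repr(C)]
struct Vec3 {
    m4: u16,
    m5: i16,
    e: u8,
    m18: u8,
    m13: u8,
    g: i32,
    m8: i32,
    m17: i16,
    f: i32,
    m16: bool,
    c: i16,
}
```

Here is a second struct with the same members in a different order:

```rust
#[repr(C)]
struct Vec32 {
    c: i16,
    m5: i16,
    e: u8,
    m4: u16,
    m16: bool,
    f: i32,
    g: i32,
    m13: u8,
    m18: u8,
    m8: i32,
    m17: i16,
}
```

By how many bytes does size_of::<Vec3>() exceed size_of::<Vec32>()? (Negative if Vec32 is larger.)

0..2  m4  (2B, 2-aligned)
2..4  m5  (2B, 2-aligned)
4..5  e  (1B, 1-aligned)
5..6  m18  (1B, 1-aligned)
6..7  m13  (1B, 1-aligned)
7..8  -- padding (1B)
8..12  g  (4B, 4-aligned)
12..16  m8  (4B, 4-aligned)
16..18  m17  (2B, 2-aligned)
18..20  -- padding (2B)
20..24  f  (4B, 4-aligned)
24..25  m16  (1B, 1-aligned)
25..26  -- padding (1B)
26..28  c  (2B, 2-aligned)
sizeof = 28, alignof = 4
— Vec32 —
0..2  c  (2B, 2-aligned)
2..4  m5  (2B, 2-aligned)
4..5  e  (1B, 1-aligned)
5..6  -- padding (1B)
6..8  m4  (2B, 2-aligned)
8..9  m16  (1B, 1-aligned)
9..12  -- padding (3B)
12..16  f  (4B, 4-aligned)
16..20  g  (4B, 4-aligned)
20..21  m13  (1B, 1-aligned)
21..22  m18  (1B, 1-aligned)
22..24  -- padding (2B)
24..28  m8  (4B, 4-aligned)
28..30  m17  (2B, 2-aligned)
30..32  -- tail padding (2B)
sizeof = 32, alignof = 4
28 − 32 = -4

-4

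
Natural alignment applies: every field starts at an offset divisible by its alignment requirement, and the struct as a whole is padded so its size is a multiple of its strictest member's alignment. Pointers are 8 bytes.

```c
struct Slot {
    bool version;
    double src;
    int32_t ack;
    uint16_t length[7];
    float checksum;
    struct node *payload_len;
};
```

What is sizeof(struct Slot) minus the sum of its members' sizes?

9

@0: version [1B, align 1] → 1
+7 pad (align 8)
@8: src [8B, align 8] → 16
@16: ack [4B, align 4] → 20
@20: length [14B, align 2] → 34
+2 pad (align 4)
@36: checksum [4B, align 4] → 40
@40: payload_len [8B, align 8] → 48
size 48, align 8
data bytes 39, size 48 → padding 9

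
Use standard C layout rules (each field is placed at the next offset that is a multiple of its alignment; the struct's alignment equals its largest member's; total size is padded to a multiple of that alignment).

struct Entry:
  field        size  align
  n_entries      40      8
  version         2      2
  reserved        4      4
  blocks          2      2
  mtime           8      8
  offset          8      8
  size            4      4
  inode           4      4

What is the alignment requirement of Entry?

8

member alignments: n_entries=8, version=2, reserved=4, blocks=2, mtime=8, offset=8, size=4, inode=4
max = 8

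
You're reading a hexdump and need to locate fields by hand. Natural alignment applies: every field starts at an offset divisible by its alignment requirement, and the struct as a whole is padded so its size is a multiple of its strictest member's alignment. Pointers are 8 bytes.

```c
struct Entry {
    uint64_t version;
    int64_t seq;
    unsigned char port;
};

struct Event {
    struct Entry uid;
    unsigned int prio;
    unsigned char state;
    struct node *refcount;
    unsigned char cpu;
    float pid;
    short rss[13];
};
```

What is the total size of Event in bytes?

80 bytes

Entry: @0: version [8B, align 8] → 8; @8: seq [8B, align 8] → 16; @16: port [1B, align 1] → 17; +7 tail pad (align 8); size 24, align 8
@0: uid [24B, align 8] → 24
@24: prio [4B, align 4] → 28
@28: state [1B, align 1] → 29
+3 pad (align 8)
@32: refcount [8B, align 8] → 40
@40: cpu [1B, align 1] → 41
+3 pad (align 4)
@44: pid [4B, align 4] → 48
@48: rss [26B, align 2] → 74
+6 tail pad (align 8)
size 80, align 8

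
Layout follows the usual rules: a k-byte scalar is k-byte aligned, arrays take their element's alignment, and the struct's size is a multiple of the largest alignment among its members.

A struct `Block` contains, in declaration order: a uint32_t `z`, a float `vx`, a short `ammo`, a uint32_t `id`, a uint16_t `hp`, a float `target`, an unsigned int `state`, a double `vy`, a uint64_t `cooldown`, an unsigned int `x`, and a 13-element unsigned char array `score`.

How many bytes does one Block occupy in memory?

@0: z [4B, align 4] → 4
@4: vx [4B, align 4] → 8
@8: ammo [2B, align 2] → 10
+2 pad (align 4)
@12: id [4B, align 4] → 16
@16: hp [2B, align 2] → 18
+2 pad (align 4)
@20: target [4B, align 4] → 24
@24: state [4B, align 4] → 28
+4 pad (align 8)
@32: vy [8B, align 8] → 40
@40: cooldown [8B, align 8] → 48
@48: x [4B, align 4] → 52
@52: score [13B, align 1] → 65
+7 tail pad (align 8)
size 72, align 8

72 bytes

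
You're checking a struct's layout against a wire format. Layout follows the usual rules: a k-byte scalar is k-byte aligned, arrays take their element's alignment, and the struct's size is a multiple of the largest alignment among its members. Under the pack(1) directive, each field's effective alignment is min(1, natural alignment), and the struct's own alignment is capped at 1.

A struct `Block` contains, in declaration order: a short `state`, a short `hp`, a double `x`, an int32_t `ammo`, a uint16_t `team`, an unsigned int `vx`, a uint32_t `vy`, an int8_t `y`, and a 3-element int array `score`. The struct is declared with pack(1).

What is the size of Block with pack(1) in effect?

39

state at 0 (size 2, align 1) → ends 2
hp at 2 (size 2, align 1) → ends 4
x at 4 (size 8, align 1) → ends 12
ammo at 12 (size 4, align 1) → ends 16
team at 16 (size 2, align 1) → ends 18
vx at 18 (size 4, align 1) → ends 22
vy at 22 (size 4, align 1) → ends 26
y at 26 (size 1, align 1) → ends 27
score at 27 (size 12, align 1) → ends 39
total 39 bytes, alignment 1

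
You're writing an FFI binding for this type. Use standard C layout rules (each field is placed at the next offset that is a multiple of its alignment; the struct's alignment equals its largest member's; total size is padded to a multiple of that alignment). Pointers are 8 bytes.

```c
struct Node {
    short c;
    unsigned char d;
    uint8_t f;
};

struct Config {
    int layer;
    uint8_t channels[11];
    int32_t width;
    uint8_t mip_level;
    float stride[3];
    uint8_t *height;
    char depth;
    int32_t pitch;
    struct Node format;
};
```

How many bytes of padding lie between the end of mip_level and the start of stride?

3

Node: 0..2  c  (2B, 2-aligned); 2..3  d  (1B, 1-aligned); 3..4  f  (1B, 1-aligned); sizeof = 4, alignof = 2
0..4  layer  (4B, 4-aligned)
4..15  channels  (11B, 1-aligned)
15..16  -- padding (1B)
16..20  width  (4B, 4-aligned)
20..21  mip_level  (1B, 1-aligned)
21..24  -- padding (3B)
24..36  stride  (12B, 4-aligned)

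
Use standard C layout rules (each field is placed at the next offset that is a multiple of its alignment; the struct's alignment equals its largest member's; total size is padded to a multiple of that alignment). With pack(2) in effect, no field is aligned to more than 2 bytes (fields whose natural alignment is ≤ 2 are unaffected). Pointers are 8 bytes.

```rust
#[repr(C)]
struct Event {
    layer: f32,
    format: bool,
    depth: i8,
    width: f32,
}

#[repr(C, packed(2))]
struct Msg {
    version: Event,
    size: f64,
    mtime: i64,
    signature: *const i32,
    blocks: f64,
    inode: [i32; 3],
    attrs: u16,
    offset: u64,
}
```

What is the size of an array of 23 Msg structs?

1518

Event: 0..4  layer  (4B, 4-aligned); 4..5  format  (1B, 1-aligned); 5..6  depth  (1B, 1-aligned); 6..8  -- padding (2B); 8..12  width  (4B, 4-aligned); sizeof = 12, alignof = 4
0..12  version  (12B, 2-aligned)
12..20  size  (8B, 2-aligned)
20..28  mtime  (8B, 2-aligned)
28..36  signature  (8B, 2-aligned)
36..44  blocks  (8B, 2-aligned)
44..56  inode  (12B, 2-aligned)
56..58  attrs  (2B, 2-aligned)
58..66  offset  (8B, 2-aligned)
sizeof = 66, alignof = 2
array of 23: 23 × 66 = 1518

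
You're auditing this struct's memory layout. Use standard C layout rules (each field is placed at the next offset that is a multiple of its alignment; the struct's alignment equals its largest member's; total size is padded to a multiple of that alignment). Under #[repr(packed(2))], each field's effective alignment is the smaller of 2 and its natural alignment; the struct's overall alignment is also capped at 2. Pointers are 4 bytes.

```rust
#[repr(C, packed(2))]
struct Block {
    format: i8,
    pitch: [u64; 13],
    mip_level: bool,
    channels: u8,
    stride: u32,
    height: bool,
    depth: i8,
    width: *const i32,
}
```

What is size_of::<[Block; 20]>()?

2360

@0: format [1B, align 1] → 1
+1 pad (align 2)
@2: pitch [104B, align 2] → 106
@106: mip_level [1B, align 1] → 107
@107: channels [1B, align 1] → 108
@108: stride [4B, align 2] → 112
@112: height [1B, align 1] → 113
@113: depth [1B, align 1] → 114
@114: width [4B, align 2] → 118
size 118, align 2
array of 20: 20 × 118 = 2360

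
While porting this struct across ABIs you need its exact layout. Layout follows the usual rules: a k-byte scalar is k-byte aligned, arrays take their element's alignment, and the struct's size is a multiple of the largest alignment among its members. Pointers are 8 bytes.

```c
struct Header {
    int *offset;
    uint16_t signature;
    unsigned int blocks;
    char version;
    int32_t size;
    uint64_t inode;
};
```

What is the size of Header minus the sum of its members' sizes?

5

@0: offset [8B, align 8] → 8
@8: signature [2B, align 2] → 10
+2 pad (align 4)
@12: blocks [4B, align 4] → 16
@16: version [1B, align 1] → 17
+3 pad (align 4)
@20: size [4B, align 4] → 24
@24: inode [8B, align 8] → 32
size 32, align 8
data bytes 27, size 32 → padding 5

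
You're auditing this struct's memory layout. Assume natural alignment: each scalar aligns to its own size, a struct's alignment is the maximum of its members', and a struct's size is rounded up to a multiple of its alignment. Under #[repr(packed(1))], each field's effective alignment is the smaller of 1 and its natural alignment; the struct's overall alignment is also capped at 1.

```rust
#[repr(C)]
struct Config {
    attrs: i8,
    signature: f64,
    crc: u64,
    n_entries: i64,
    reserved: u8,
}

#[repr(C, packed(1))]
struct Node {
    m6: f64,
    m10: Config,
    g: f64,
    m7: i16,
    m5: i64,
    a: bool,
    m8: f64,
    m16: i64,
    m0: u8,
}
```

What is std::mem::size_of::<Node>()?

84 bytes

Config: attrs at 0 (size 1, align 1) → ends 1; pad 7 to align 8 for signature; signature at 8 (size 8, align 8) → ends 16; crc at 16 (size 8, align 8) → ends 24; n_entries at 24 (size 8, align 8) → ends 32; reserved at 32 (size 1, align 1) → ends 33; tail pad 7 to reach multiple of 8; total 40 bytes, alignment 8
m6 at 0 (size 8, align 1) → ends 8
m10 at 8 (size 40, align 1) → ends 48
g at 48 (size 8, align 1) → ends 56
m7 at 56 (size 2, align 1) → ends 58
m5 at 58 (size 8, align 1) → ends 66
a at 66 (size 1, align 1) → ends 67
m8 at 67 (size 8, align 1) → ends 75
m16 at 75 (size 8, align 1) → ends 83
m0 at 83 (size 1, align 1) → ends 84
total 84 bytes, alignment 1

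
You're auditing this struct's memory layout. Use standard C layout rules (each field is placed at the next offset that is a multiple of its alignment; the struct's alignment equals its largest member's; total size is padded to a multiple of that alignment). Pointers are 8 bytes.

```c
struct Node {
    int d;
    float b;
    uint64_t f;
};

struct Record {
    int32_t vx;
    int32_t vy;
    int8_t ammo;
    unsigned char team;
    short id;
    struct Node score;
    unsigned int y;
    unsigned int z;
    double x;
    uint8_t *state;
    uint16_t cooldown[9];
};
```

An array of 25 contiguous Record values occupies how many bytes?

Node: 0..4  d  (4B, 4-aligned); 4..8  b  (4B, 4-aligned); 8..16  f  (8B, 8-aligned); sizeof = 16, alignof = 8
0..4  vx  (4B, 4-aligned)
4..8  vy  (4B, 4-aligned)
8..9  ammo  (1B, 1-aligned)
9..10  team  (1B, 1-aligned)
10..12  id  (2B, 2-aligned)
12..16  -- padding (4B)
16..32  score  (16B, 8-aligned)
32..36  y  (4B, 4-aligned)
36..40  z  (4B, 4-aligned)
40..48  x  (8B, 8-aligned)
48..56  state  (8B, 8-aligned)
56..74  cooldown  (18B, 2-aligned)
74..80  -- tail padding (6B)
sizeof = 80, alignof = 8
array of 25: 25 × 80 = 2000

2000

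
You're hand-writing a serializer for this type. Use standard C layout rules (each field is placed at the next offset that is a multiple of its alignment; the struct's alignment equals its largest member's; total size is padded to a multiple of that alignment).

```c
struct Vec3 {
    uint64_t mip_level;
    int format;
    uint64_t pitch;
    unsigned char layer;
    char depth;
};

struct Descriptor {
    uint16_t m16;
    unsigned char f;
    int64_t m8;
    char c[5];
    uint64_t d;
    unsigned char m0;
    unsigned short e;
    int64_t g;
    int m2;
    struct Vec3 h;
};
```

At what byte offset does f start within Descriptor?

2

Vec3: @0: mip_level [8B, align 8] → 8; @8: format [4B, align 4] → 12; +4 pad (align 8); @16: pitch [8B, align 8] → 24; @24: layer [1B, align 1] → 25; @25: depth [1B, align 1] → 26; +6 tail pad (align 8); size 32, align 8
@0: m16 [2B, align 2] → 2
@2: f [1B, align 1] → 3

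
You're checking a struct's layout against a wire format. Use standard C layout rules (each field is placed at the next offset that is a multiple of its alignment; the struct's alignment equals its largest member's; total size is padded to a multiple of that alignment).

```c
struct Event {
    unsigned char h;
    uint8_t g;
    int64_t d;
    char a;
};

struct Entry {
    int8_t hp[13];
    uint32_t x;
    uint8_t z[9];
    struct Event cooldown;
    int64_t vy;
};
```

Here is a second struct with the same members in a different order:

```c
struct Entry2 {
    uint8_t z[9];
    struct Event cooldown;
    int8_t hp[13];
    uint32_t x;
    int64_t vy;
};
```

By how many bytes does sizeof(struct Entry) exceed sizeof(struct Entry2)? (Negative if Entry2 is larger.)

-8

Event: @0: h [1B, align 1] → 1; @1: g [1B, align 1] → 2; +6 pad (align 8); @8: d [8B, align 8] → 16; @16: a [1B, align 1] → 17; +7 tail pad (align 8); size 24, align 8
@0: hp [13B, align 1] → 13
+3 pad (align 4)
@16: x [4B, align 4] → 20
@20: z [9B, align 1] → 29
+3 pad (align 8)
@32: cooldown [24B, align 8] → 56
@56: vy [8B, align 8] → 64
size 64, align 8
— Entry2 —
@0: z [9B, align 1] → 9
+7 pad (align 8)
@16: cooldown [24B, align 8] → 40
@40: hp [13B, align 1] → 53
+3 pad (align 4)
@56: x [4B, align 4] → 60
+4 pad (align 8)
@64: vy [8B, align 8] → 72
size 72, align 8
64 − 72 = -8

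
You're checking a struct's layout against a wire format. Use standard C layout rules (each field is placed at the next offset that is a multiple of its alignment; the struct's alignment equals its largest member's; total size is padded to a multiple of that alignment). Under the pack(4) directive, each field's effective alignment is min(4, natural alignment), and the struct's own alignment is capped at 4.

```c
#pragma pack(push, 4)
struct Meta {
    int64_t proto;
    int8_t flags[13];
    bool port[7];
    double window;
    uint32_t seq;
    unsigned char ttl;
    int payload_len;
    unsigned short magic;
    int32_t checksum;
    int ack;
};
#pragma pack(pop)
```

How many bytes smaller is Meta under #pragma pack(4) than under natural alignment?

natural layout:
  proto at 0 (size 8, align 8) → ends 8
  flags at 8 (size 13, align 1) → ends 21
  port at 21 (size 7, align 1) → ends 28
  pad 4 to align 8 for window
  window at 32 (size 8, align 8) → ends 40
  seq at 40 (size 4, align 4) → ends 44
  ttl at 44 (size 1, align 1) → ends 45
  pad 3 to align 4 for payload_len
  payload_len at 48 (size 4, align 4) → ends 52
  magic at 52 (size 2, align 2) → ends 54
  pad 2 to align 4 for checksum
  checksum at 56 (size 4, align 4) → ends 60
  ack at 60 (size 4, align 4) → ends 64
  total 64 bytes, alignment 8
packed(4) layout:
  proto at 0 (size 8, align 4) → ends 8
  flags at 8 (size 13, align 1) → ends 21
  port at 21 (size 7, align 1) → ends 28
  window at 28 (size 8, align 4) → ends 36
  seq at 36 (size 4, align 4) → ends 40
  ttl at 40 (size 1, align 1) → ends 41
  pad 3 to align 4 for payload_len
  payload_len at 44 (size 4, align 4) → ends 48
  magic at 48 (size 2, align 2) → ends 50
  pad 2 to align 4 for checksum
  checksum at 52 (size 4, align 4) → ends 56
  ack at 56 (size 4, align 4) → ends 60
  total 60 bytes, alignment 4
64 − 60 = 4

4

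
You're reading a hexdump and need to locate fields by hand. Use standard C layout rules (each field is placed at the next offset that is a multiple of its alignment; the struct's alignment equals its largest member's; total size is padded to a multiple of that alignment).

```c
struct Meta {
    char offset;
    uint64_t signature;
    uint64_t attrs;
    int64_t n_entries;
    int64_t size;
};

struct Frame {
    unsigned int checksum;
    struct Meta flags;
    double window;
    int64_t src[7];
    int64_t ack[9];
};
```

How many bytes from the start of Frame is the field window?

Meta: 0..1  offset  (1B, 1-aligned); 1..8  -- padding (7B); 8..16  signature  (8B, 8-aligned); 16..24  attrs  (8B, 8-aligned); 24..32  n_entries  (8B, 8-aligned); 32..40  size  (8B, 8-aligned); sizeof = 40, alignof = 8
0..4  checksum  (4B, 4-aligned)
4..8  -- padding (4B)
8..48  flags  (40B, 8-aligned)
48..56  window  (8B, 8-aligned)

48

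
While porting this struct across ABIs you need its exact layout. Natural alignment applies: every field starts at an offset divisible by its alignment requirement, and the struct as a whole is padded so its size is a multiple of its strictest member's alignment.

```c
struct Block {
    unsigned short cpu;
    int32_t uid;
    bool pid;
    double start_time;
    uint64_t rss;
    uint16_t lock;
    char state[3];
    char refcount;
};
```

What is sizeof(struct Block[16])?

0..2  cpu  (2B, 2-aligned)
2..4  -- padding (2B)
4..8  uid  (4B, 4-aligned)
8..9  pid  (1B, 1-aligned)
9..16  -- padding (7B)
16..24  start_time  (8B, 8-aligned)
24..32  rss  (8B, 8-aligned)
32..34  lock  (2B, 2-aligned)
34..37  state  (3B, 1-aligned)
37..38  refcount  (1B, 1-aligned)
38..40  -- tail padding (2B)
sizeof = 40, alignof = 8
array of 16: 16 × 40 = 640

640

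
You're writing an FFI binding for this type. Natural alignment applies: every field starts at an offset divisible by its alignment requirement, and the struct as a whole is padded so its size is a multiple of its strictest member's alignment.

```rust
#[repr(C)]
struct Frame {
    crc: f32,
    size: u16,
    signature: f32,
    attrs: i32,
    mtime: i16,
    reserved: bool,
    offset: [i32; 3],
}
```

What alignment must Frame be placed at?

member alignments: crc=4, size=2, signature=4, attrs=4, mtime=2, reserved=1, offset=4
max = 4

4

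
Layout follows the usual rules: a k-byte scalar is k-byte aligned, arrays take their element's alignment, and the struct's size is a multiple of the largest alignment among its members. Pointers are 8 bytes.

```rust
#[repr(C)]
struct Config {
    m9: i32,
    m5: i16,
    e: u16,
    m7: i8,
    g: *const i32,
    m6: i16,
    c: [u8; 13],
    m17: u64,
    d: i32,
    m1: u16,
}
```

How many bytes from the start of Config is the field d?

48

m9 at 0 (size 4, align 4) → ends 4
m5 at 4 (size 2, align 2) → ends 6
e at 6 (size 2, align 2) → ends 8
m7 at 8 (size 1, align 1) → ends 9
pad 7 to align 8 for g
g at 16 (size 8, align 8) → ends 24
m6 at 24 (size 2, align 2) → ends 26
c at 26 (size 13, align 1) → ends 39
pad 1 to align 8 for m17
m17 at 40 (size 8, align 8) → ends 48
d at 48 (size 4, align 4) → ends 52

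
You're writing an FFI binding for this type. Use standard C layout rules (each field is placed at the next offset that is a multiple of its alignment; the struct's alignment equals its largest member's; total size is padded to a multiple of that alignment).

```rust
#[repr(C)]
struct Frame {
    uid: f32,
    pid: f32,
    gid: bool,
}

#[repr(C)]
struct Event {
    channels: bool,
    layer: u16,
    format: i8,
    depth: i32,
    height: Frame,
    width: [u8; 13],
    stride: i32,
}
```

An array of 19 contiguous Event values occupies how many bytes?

Frame: uid at 0 (size 4, align 4) → ends 4; pid at 4 (size 4, align 4) → ends 8; gid at 8 (size 1, align 1) → ends 9; tail pad 3 to reach multiple of 4; total 12 bytes, alignment 4
channels at 0 (size 1, align 1) → ends 1
pad 1 to align 2 for layer
layer at 2 (size 2, align 2) → ends 4
format at 4 (size 1, align 1) → ends 5
pad 3 to align 4 for depth
depth at 8 (size 4, align 4) → ends 12
height at 12 (size 12, align 4) → ends 24
width at 24 (size 13, align 1) → ends 37
pad 3 to align 4 for stride
stride at 40 (size 4, align 4) → ends 44
total 44 bytes, alignment 4
array of 19: 19 × 44 = 836

836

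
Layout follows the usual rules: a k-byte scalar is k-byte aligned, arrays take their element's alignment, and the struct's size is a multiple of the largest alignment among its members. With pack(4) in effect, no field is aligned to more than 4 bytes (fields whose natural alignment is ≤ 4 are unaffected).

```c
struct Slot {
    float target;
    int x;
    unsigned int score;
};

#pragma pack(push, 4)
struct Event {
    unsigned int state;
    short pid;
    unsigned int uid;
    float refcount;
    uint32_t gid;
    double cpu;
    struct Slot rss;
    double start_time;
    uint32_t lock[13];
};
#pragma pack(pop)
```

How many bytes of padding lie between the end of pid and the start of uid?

2

Slot: target at 0 (size 4, align 4) → ends 4; x at 4 (size 4, align 4) → ends 8; score at 8 (size 4, align 4) → ends 12; total 12 bytes, alignment 4
state at 0 (size 4, align 4) → ends 4
pid at 4 (size 2, align 2) → ends 6
pad 2 to align 4 for uid
uid at 8 (size 4, align 4) → ends 12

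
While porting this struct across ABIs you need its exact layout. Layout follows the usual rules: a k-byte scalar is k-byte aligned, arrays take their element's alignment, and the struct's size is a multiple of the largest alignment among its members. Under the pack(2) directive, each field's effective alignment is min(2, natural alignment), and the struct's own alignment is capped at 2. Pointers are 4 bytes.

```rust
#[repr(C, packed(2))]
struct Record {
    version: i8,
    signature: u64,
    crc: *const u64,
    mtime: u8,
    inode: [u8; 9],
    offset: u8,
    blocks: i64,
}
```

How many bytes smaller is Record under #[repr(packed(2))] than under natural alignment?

natural layout:
  0..1  version  (1B, 1-aligned)
  1..8  -- padding (7B)
  8..16  signature  (8B, 8-aligned)
  16..20  crc  (4B, 4-aligned)
  20..21  mtime  (1B, 1-aligned)
  21..30  inode  (9B, 1-aligned)
  30..31  offset  (1B, 1-aligned)
  31..32  -- padding (1B)
  32..40  blocks  (8B, 8-aligned)
  sizeof = 40, alignof = 8
packed(2) layout:
  0..1  version  (1B, 1-aligned)
  1..2  -- padding (1B)
  2..10  signature  (8B, 2-aligned)
  10..14  crc  (4B, 2-aligned)
  14..15  mtime  (1B, 1-aligned)
  15..24  inode  (9B, 1-aligned)
  24..25  offset  (1B, 1-aligned)
  25..26  -- padding (1B)
  26..34  blocks  (8B, 2-aligned)
  sizeof = 34, alignof = 2
40 − 34 = 6

6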